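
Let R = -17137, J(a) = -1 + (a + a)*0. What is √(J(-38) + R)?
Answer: I*√17138 ≈ 130.91*I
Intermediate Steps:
J(a) = -1 (J(a) = -1 + (2*a)*0 = -1 + 0 = -1)
√(J(-38) + R) = √(-1 - 17137) = √(-17138) = I*√17138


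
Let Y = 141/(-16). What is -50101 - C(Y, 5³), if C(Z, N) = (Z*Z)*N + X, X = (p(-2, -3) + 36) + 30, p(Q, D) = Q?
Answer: -15327365/256 ≈ -59873.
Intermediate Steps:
Y = -141/16 (Y = 141*(-1/16) = -141/16 ≈ -8.8125)
X = 64 (X = (-2 + 36) + 30 = 34 + 30 = 64)
C(Z, N) = 64 + N*Z² (C(Z, N) = (Z*Z)*N + 64 = Z²*N + 64 = N*Z² + 64 = 64 + N*Z²)
-50101 - C(Y, 5³) = -50101 - (64 + 5³*(-141/16)²) = -50101 - (64 + 125*(19881/256)) = -50101 - (64 + 2485125/256) = -50101 - 1*2501509/256 = -50101 - 2501509/256 = -15327365/256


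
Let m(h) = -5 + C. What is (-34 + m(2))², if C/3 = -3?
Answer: 2304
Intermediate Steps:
C = -9 (C = 3*(-3) = -9)
m(h) = -14 (m(h) = -5 - 9 = -14)
(-34 + m(2))² = (-34 - 14)² = (-48)² = 2304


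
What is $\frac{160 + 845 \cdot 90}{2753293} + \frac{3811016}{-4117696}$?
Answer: $- \frac{115670841631}{128832086056} \approx -0.89784$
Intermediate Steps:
$\frac{160 + 845 \cdot 90}{2753293} + \frac{3811016}{-4117696} = \left(160 + 76050\right) \frac{1}{2753293} + 3811016 \left(- \frac{1}{4117696}\right) = 76210 \cdot \frac{1}{2753293} - \frac{43307}{46792} = \frac{76210}{2753293} - \frac{43307}{46792} = - \frac{115670841631}{128832086056}$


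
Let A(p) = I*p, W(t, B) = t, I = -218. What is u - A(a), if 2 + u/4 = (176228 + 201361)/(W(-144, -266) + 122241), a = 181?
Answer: 1606079002/40699 ≈ 39462.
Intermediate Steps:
A(p) = -218*p
u = 177860/40699 (u = -8 + 4*((176228 + 201361)/(-144 + 122241)) = -8 + 4*(377589/122097) = -8 + 4*(377589*(1/122097)) = -8 + 4*(125863/40699) = -8 + 503452/40699 = 177860/40699 ≈ 4.3701)
u - A(a) = 177860/40699 - (-218)*181 = 177860/40699 - 1*(-39458) = 177860/40699 + 39458 = 1606079002/40699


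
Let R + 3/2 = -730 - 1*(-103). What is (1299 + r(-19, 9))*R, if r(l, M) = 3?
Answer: -818307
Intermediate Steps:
R = -1257/2 (R = -3/2 + (-730 - 1*(-103)) = -3/2 + (-730 + 103) = -3/2 - 627 = -1257/2 ≈ -628.50)
(1299 + r(-19, 9))*R = (1299 + 3)*(-1257/2) = 1302*(-1257/2) = -818307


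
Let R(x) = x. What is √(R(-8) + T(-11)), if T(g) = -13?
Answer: I*√21 ≈ 4.5826*I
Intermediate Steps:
√(R(-8) + T(-11)) = √(-8 - 13) = √(-21) = I*√21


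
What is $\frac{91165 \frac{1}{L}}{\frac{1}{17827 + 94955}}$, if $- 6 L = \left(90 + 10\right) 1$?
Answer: $- \frac{3084531309}{5} \approx -6.1691 \cdot 10^{8}$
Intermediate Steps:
$L = - \frac{50}{3}$ ($L = - \frac{\left(90 + 10\right) 1}{6} = - \frac{100 \cdot 1}{6} = \left(- \frac{1}{6}\right) 100 = - \frac{50}{3} \approx -16.667$)
$\frac{91165 \frac{1}{L}}{\frac{1}{17827 + 94955}} = \frac{91165 \frac{1}{- \frac{50}{3}}}{\frac{1}{17827 + 94955}} = \frac{91165 \left(- \frac{3}{50}\right)}{\frac{1}{112782}} = - \frac{54699 \frac{1}{\frac{1}{112782}}}{10} = \left(- \frac{54699}{10}\right) 112782 = - \frac{3084531309}{5}$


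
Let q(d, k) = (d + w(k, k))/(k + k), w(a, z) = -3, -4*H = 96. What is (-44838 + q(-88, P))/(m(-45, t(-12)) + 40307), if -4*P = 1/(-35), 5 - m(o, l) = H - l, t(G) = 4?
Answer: -12802/10085 ≈ -1.2694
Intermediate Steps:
H = -24 (H = -¼*96 = -24)
m(o, l) = 29 + l (m(o, l) = 5 - (-24 - l) = 5 + (24 + l) = 29 + l)
P = 1/140 (P = -¼/(-35) = -¼*(-1/35) = 1/140 ≈ 0.0071429)
q(d, k) = (-3 + d)/(2*k) (q(d, k) = (d - 3)/(k + k) = (-3 + d)/((2*k)) = (-3 + d)*(1/(2*k)) = (-3 + d)/(2*k))
(-44838 + q(-88, P))/(m(-45, t(-12)) + 40307) = (-44838 + (-3 - 88)/(2*(1/140)))/((29 + 4) + 40307) = (-44838 + (½)*140*(-91))/(33 + 40307) = (-44838 - 6370)/40340 = -51208*1/40340 = -12802/10085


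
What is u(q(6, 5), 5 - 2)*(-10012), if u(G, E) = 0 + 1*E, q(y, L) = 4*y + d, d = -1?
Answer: -30036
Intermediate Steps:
q(y, L) = -1 + 4*y (q(y, L) = 4*y - 1 = -1 + 4*y)
u(G, E) = E (u(G, E) = 0 + E = E)
u(q(6, 5), 5 - 2)*(-10012) = (5 - 2)*(-10012) = 3*(-10012) = -30036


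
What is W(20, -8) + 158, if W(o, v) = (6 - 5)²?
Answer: 159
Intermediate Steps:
W(o, v) = 1 (W(o, v) = 1² = 1)
W(20, -8) + 158 = 1 + 158 = 159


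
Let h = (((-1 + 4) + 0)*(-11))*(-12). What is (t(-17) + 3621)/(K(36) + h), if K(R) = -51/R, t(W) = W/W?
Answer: 43464/4735 ≈ 9.1793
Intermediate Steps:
h = 396 (h = ((3 + 0)*(-11))*(-12) = (3*(-11))*(-12) = -33*(-12) = 396)
t(W) = 1
(t(-17) + 3621)/(K(36) + h) = (1 + 3621)/(-51/36 + 396) = 3622/(-51*1/36 + 396) = 3622/(-17/12 + 396) = 3622/(4735/12) = 3622*(12/4735) = 43464/4735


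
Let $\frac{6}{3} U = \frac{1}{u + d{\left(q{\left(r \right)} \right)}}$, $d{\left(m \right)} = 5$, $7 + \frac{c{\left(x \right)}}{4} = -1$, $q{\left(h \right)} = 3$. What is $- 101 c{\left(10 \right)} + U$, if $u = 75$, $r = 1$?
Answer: $\frac{517121}{160} \approx 3232.0$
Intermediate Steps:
$c{\left(x \right)} = -32$ ($c{\left(x \right)} = -28 + 4 \left(-1\right) = -28 - 4 = -32$)
$U = \frac{1}{160}$ ($U = \frac{1}{2 \left(75 + 5\right)} = \frac{1}{2 \cdot 80} = \frac{1}{2} \cdot \frac{1}{80} = \frac{1}{160} \approx 0.00625$)
$- 101 c{\left(10 \right)} + U = \left(-101\right) \left(-32\right) + \frac{1}{160} = 3232 + \frac{1}{160} = \frac{517121}{160}$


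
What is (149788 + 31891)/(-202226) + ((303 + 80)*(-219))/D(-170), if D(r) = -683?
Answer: 16838023445/138120358 ≈ 121.91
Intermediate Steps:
(149788 + 31891)/(-202226) + ((303 + 80)*(-219))/D(-170) = (149788 + 31891)/(-202226) + ((303 + 80)*(-219))/(-683) = 181679*(-1/202226) + (383*(-219))*(-1/683) = -181679/202226 - 83877*(-1/683) = -181679/202226 + 83877/683 = 16838023445/138120358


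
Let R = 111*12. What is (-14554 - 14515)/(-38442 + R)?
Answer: 29069/37110 ≈ 0.78332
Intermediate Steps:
R = 1332
(-14554 - 14515)/(-38442 + R) = (-14554 - 14515)/(-38442 + 1332) = -29069/(-37110) = -29069*(-1/37110) = 29069/37110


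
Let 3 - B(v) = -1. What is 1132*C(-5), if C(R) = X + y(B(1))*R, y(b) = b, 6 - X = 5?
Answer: -21508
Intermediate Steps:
X = 1 (X = 6 - 1*5 = 6 - 5 = 1)
B(v) = 4 (B(v) = 3 - 1*(-1) = 3 + 1 = 4)
C(R) = 1 + 4*R
1132*C(-5) = 1132*(1 + 4*(-5)) = 1132*(1 - 20) = 1132*(-19) = -21508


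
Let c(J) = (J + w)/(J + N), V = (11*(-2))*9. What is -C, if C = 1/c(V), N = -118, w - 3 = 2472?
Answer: 316/2277 ≈ 0.13878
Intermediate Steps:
w = 2475 (w = 3 + 2472 = 2475)
V = -198 (V = -22*9 = -198)
c(J) = (2475 + J)/(-118 + J) (c(J) = (J + 2475)/(J - 118) = (2475 + J)/(-118 + J))
C = -316/2277 (C = 1/((2475 - 198)/(-118 - 198)) = 1/(2277/(-316)) = 1/(-1/316*2277) = 1/(-2277/316) = -316/2277 ≈ -0.13878)
-C = -1*(-316/2277) = 316/2277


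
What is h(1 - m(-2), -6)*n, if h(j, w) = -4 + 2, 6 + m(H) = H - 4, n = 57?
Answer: -114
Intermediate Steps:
m(H) = -10 + H (m(H) = -6 + (H - 4) = -6 + (-4 + H) = -10 + H)
h(j, w) = -2
h(1 - m(-2), -6)*n = -2*57 = -114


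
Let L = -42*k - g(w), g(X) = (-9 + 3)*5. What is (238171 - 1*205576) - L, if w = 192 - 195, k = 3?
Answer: 32691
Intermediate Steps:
w = -3
g(X) = -30 (g(X) = -6*5 = -30)
L = -96 (L = -42*3 - 1*(-30) = -126 + 30 = -96)
(238171 - 1*205576) - L = (238171 - 1*205576) - 1*(-96) = (238171 - 205576) + 96 = 32595 + 96 = 32691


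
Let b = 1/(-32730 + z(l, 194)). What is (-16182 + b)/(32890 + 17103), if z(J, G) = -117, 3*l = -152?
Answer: -531530155/1642120071 ≈ -0.32369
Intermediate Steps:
l = -152/3 (l = (⅓)*(-152) = -152/3 ≈ -50.667)
b = -1/32847 (b = 1/(-32730 - 117) = 1/(-32847) = -1/32847 ≈ -3.0444e-5)
(-16182 + b)/(32890 + 17103) = (-16182 - 1/32847)/(32890 + 17103) = -531530155/32847/49993 = -531530155/32847*1/49993 = -531530155/1642120071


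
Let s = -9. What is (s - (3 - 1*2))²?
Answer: 100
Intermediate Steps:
(s - (3 - 1*2))² = (-9 - (3 - 1*2))² = (-9 - (3 - 2))² = (-9 - 1*1)² = (-9 - 1)² = (-10)² = 100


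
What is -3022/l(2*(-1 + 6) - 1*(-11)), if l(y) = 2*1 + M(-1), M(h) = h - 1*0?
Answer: -3022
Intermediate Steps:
M(h) = h (M(h) = h + 0 = h)
l(y) = 1 (l(y) = 2*1 - 1 = 2 - 1 = 1)
-3022/l(2*(-1 + 6) - 1*(-11)) = -3022/1 = -3022*1 = -3022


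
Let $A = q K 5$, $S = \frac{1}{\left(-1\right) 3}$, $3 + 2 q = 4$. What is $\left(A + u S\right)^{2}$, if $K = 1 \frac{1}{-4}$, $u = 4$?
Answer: $\frac{2209}{576} \approx 3.8351$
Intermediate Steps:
$q = \frac{1}{2}$ ($q = - \frac{3}{2} + \frac{1}{2} \cdot 4 = - \frac{3}{2} + 2 = \frac{1}{2} \approx 0.5$)
$K = - \frac{1}{4}$ ($K = 1 \left(- \frac{1}{4}\right) = - \frac{1}{4} \approx -0.25$)
$S = - \frac{1}{3}$ ($S = \frac{1}{-3} = - \frac{1}{3} \approx -0.33333$)
$A = - \frac{5}{8}$ ($A = \frac{1}{2} \left(- \frac{1}{4}\right) 5 = \left(- \frac{1}{8}\right) 5 = - \frac{5}{8} \approx -0.625$)
$\left(A + u S\right)^{2} = \left(- \frac{5}{8} + 4 \left(- \frac{1}{3}\right)\right)^{2} = \left(- \frac{5}{8} - \frac{4}{3}\right)^{2} = \left(- \frac{47}{24}\right)^{2} = \frac{2209}{576}$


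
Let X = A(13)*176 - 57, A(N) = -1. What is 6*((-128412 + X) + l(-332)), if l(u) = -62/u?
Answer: -64065117/83 ≈ -7.7187e+5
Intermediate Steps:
X = -233 (X = -1*176 - 57 = -176 - 57 = -233)
6*((-128412 + X) + l(-332)) = 6*((-128412 - 233) - 62/(-332)) = 6*(-128645 - 62*(-1/332)) = 6*(-128645 + 31/166) = 6*(-21355039/166) = -64065117/83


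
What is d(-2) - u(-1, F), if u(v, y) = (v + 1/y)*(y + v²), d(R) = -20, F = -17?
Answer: -628/17 ≈ -36.941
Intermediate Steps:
d(-2) - u(-1, F) = -20 - (1 + (-1)³ - 1*(-17) + (-1)²/(-17)) = -20 - (1 - 1 + 17 + 1*(-1/17)) = -20 - (1 - 1 + 17 - 1/17) = -20 - 1*288/17 = -20 - 288/17 = -628/17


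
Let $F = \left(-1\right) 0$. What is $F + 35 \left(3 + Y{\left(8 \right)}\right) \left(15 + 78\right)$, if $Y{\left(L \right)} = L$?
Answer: $35805$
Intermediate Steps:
$F = 0$
$F + 35 \left(3 + Y{\left(8 \right)}\right) \left(15 + 78\right) = 0 + 35 \left(3 + 8\right) \left(15 + 78\right) = 0 + 35 \cdot 11 \cdot 93 = 0 + 35 \cdot 1023 = 0 + 35805 = 35805$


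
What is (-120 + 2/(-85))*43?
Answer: -438686/85 ≈ -5161.0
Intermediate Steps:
(-120 + 2/(-85))*43 = (-120 + 2*(-1/85))*43 = (-120 - 2/85)*43 = -10202/85*43 = -438686/85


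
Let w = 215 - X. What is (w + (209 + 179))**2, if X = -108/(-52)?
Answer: 61027344/169 ≈ 3.6111e+5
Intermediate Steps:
X = 27/13 (X = -108*(-1/52) = 27/13 ≈ 2.0769)
w = 2768/13 (w = 215 - 1*27/13 = 215 - 27/13 = 2768/13 ≈ 212.92)
(w + (209 + 179))**2 = (2768/13 + (209 + 179))**2 = (2768/13 + 388)**2 = (7812/13)**2 = 61027344/169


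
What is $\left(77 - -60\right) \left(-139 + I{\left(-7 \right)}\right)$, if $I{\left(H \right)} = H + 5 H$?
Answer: $-24797$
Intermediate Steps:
$I{\left(H \right)} = 6 H$
$\left(77 - -60\right) \left(-139 + I{\left(-7 \right)}\right) = \left(77 - -60\right) \left(-139 + 6 \left(-7\right)\right) = \left(77 + 60\right) \left(-139 - 42\right) = 137 \left(-181\right) = -24797$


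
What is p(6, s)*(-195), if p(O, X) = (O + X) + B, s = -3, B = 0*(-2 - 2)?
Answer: -585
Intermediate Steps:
B = 0 (B = 0*(-4) = 0)
p(O, X) = O + X (p(O, X) = (O + X) + 0 = O + X)
p(6, s)*(-195) = (6 - 3)*(-195) = 3*(-195) = -585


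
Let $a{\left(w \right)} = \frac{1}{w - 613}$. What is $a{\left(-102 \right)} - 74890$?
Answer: $- \frac{53546351}{715} \approx -74890.0$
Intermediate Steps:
$a{\left(w \right)} = \frac{1}{-613 + w}$
$a{\left(-102 \right)} - 74890 = \frac{1}{-613 - 102} - 74890 = \frac{1}{-715} - 74890 = - \frac{1}{715} - 74890 = - \frac{53546351}{715}$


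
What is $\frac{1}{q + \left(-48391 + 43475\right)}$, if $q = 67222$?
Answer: $\frac{1}{62306} \approx 1.605 \cdot 10^{-5}$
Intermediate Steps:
$\frac{1}{q + \left(-48391 + 43475\right)} = \frac{1}{67222 + \left(-48391 + 43475\right)} = \frac{1}{67222 - 4916} = \frac{1}{62306}$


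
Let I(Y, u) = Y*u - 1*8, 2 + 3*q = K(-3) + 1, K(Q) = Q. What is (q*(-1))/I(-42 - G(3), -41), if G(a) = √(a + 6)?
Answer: 4/5511 ≈ 0.00072582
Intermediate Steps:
q = -4/3 (q = -⅔ + (-3 + 1)/3 = -⅔ + (⅓)*(-2) = -⅔ - ⅔ = -4/3 ≈ -1.3333)
G(a) = √(6 + a)
I(Y, u) = -8 + Y*u (I(Y, u) = Y*u - 8 = -8 + Y*u)
(q*(-1))/I(-42 - G(3), -41) = (-4/3*(-1))/(-8 + (-42 - √(6 + 3))*(-41)) = (4/3)/(-8 + (-42 - √9)*(-41)) = (4/3)/(-8 + (-42 - 1*3)*(-41)) = (4/3)/(-8 + (-42 - 3)*(-41)) = (4/3)/(-8 - 45*(-41)) = (4/3)/(-8 + 1845) = (4/3)/1837 = (1/1837)*(4/3) = 4/5511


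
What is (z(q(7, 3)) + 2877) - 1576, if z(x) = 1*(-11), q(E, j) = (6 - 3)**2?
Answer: 1290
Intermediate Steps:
q(E, j) = 9 (q(E, j) = 3**2 = 9)
z(x) = -11
(z(q(7, 3)) + 2877) - 1576 = (-11 + 2877) - 1576 = 2866 - 1576 = 1290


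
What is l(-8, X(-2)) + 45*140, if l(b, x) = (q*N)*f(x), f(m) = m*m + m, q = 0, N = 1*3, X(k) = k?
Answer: 6300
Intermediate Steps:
N = 3
f(m) = m + m² (f(m) = m² + m = m + m²)
l(b, x) = 0 (l(b, x) = (0*3)*(x*(1 + x)) = 0*(x*(1 + x)) = 0)
l(-8, X(-2)) + 45*140 = 0 + 45*140 = 0 + 6300 = 6300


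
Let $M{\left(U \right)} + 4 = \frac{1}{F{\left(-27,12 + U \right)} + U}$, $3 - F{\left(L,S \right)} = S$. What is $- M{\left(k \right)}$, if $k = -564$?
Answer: $\frac{37}{9} \approx 4.1111$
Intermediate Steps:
$F{\left(L,S \right)} = 3 - S$
$M{\left(U \right)} = - \frac{37}{9}$ ($M{\left(U \right)} = -4 + \frac{1}{\left(3 - \left(12 + U\right)\right) + U} = -4 + \frac{1}{\left(-9 - U\right) + U} = -4 + \frac{1}{-9} = -4 - \frac{1}{9} = - \frac{37}{9}$)
$- M{\left(k \right)} = \left(-1\right) \left(- \frac{37}{9}\right) = \frac{37}{9}$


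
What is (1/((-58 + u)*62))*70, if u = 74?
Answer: 35/496 ≈ 0.070565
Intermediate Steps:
(1/((-58 + u)*62))*70 = (1/((-58 + 74)*62))*70 = ((1/62)/16)*70 = ((1/16)*(1/62))*70 = (1/992)*70 = 35/496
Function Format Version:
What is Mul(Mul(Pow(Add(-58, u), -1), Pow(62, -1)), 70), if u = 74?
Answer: Rational(35, 496) ≈ 0.070565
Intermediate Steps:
Mul(Mul(Pow(Add(-58, u), -1), Pow(62, -1)), 70) = Mul(Mul(Pow(Add(-58, 74), -1), Pow(62, -1)), 70) = Mul(Mul(Pow(16, -1), Rational(1, 62)), 70) = Mul(Mul(Rational(1, 16), Rational(1, 62)), 70) = Mul(Rational(1, 992), 70) = Rational(35, 496)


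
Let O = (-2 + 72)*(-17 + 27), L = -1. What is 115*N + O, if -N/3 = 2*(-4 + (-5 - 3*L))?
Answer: 4840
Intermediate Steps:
O = 700 (O = 70*10 = 700)
N = 36 (N = -6*(-4 + (-5 - 3*(-1))) = -6*(-4 + (-5 + 3)) = -6*(-4 - 2) = -6*(-6) = -3*(-12) = 36)
115*N + O = 115*36 + 700 = 4140 + 700 = 4840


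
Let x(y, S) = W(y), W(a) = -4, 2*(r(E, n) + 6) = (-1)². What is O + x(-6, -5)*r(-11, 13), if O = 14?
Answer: 36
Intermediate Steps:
r(E, n) = -11/2 (r(E, n) = -6 + (½)*(-1)² = -6 + (½)*1 = -6 + ½ = -11/2)
x(y, S) = -4
O + x(-6, -5)*r(-11, 13) = 14 - 4*(-11/2) = 14 + 22 = 36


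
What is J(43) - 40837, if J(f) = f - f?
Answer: -40837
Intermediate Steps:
J(f) = 0
J(43) - 40837 = 0 - 40837 = -40837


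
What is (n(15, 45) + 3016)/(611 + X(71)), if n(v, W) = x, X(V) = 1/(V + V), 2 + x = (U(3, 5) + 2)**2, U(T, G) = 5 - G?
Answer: 142852/28921 ≈ 4.9394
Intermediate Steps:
x = 2 (x = -2 + ((5 - 1*5) + 2)**2 = -2 + ((5 - 5) + 2)**2 = -2 + (0 + 2)**2 = -2 + 2**2 = -2 + 4 = 2)
X(V) = 1/(2*V)
n(v, W) = 2
(n(15, 45) + 3016)/(611 + X(71)) = (2 + 3016)/(611 + (1/2)/71) = 3018/(611 + (1/2)*(1/71)) = 3018/(611 + 1/142) = 3018/(86763/142) = 3018*(142/86763) = 142852/28921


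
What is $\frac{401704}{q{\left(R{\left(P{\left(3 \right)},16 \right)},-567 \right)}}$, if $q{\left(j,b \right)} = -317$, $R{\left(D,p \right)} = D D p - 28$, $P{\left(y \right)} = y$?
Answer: $- \frac{401704}{317} \approx -1267.2$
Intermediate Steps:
$R{\left(D,p \right)} = -28 + p D^{2}$ ($R{\left(D,p \right)} = D^{2} p - 28 = p D^{2} - 28 = -28 + p D^{2}$)
$\frac{401704}{q{\left(R{\left(P{\left(3 \right)},16 \right)},-567 \right)}} = \frac{401704}{-317} = 401704 \left(- \frac{1}{317}\right) = - \frac{401704}{317}$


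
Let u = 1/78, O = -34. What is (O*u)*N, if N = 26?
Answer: -34/3 ≈ -11.333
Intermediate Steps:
u = 1/78 ≈ 0.012821
(O*u)*N = -34*1/78*26 = -17/39*26 = -34/3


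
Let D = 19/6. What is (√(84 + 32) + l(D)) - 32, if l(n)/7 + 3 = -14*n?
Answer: -1090/3 + 2*√29 ≈ -352.56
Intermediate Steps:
D = 19/6 (D = 19*(⅙) = 19/6 ≈ 3.1667)
l(n) = -21 - 98*n (l(n) = -21 + 7*(-14*n) = -21 - 98*n)
(√(84 + 32) + l(D)) - 32 = (√(84 + 32) + (-21 - 98*19/6)) - 32 = (√116 + (-21 - 931/3)) - 32 = (2*√29 - 994/3) - 32 = (-994/3 + 2*√29) - 32 = -1090/3 + 2*√29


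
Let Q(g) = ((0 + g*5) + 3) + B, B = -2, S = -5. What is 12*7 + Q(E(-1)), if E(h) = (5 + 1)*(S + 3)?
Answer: 25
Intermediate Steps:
E(h) = -12 (E(h) = (5 + 1)*(-5 + 3) = 6*(-2) = -12)
Q(g) = 1 + 5*g (Q(g) = ((0 + g*5) + 3) - 2 = ((0 + 5*g) + 3) - 2 = (5*g + 3) - 2 = (3 + 5*g) - 2 = 1 + 5*g)
12*7 + Q(E(-1)) = 12*7 + (1 + 5*(-12)) = 84 + (1 - 60) = 84 - 59 = 25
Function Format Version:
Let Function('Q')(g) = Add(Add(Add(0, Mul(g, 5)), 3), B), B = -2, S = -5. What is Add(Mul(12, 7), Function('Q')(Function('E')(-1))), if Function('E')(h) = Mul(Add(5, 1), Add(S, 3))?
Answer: 25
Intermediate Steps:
Function('E')(h) = -12 (Function('E')(h) = Mul(Add(5, 1), Add(-5, 3)) = Mul(6, -2) = -12)
Function('Q')(g) = Add(1, Mul(5, g)) (Function('Q')(g) = Add(Add(Add(0, Mul(g, 5)), 3), -2) = Add(Add(Add(0, Mul(5, g)), 3), -2) = Add(Add(Mul(5, g), 3), -2) = Add(Add(3, Mul(5, g)), -2) = Add(1, Mul(5, g)))
Add(Mul(12, 7), Function('Q')(Function('E')(-1))) = Add(Mul(12, 7), Add(1, Mul(5, -12))) = Add(84, Add(1, -60)) = Add(84, -59) = 25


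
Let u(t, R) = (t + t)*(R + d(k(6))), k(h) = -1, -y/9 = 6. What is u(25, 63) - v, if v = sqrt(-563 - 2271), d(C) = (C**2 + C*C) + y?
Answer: 550 - I*sqrt(2834) ≈ 550.0 - 53.235*I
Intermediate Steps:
y = -54 (y = -9*6 = -54)
d(C) = -54 + 2*C**2 (d(C) = (C**2 + C*C) - 54 = (C**2 + C**2) - 54 = 2*C**2 - 54 = -54 + 2*C**2)
u(t, R) = 2*t*(-52 + R) (u(t, R) = (t + t)*(R + (-54 + 2*(-1)**2)) = (2*t)*(R + (-54 + 2*1)) = (2*t)*(R + (-54 + 2)) = (2*t)*(R - 52) = (2*t)*(-52 + R) = 2*t*(-52 + R))
v = I*sqrt(2834) (v = sqrt(-2834) = I*sqrt(2834) ≈ 53.235*I)
u(25, 63) - v = 2*25*(-52 + 63) - I*sqrt(2834) = 2*25*11 - I*sqrt(2834) = 550 - I*sqrt(2834)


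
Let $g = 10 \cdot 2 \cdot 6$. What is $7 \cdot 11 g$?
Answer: $9240$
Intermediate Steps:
$g = 120$ ($g = 20 \cdot 6 = 120$)
$7 \cdot 11 g = 7 \cdot 11 \cdot 120 = 77 \cdot 120 = 9240$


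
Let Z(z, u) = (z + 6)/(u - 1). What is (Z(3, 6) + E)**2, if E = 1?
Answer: 196/25 ≈ 7.8400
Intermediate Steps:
Z(z, u) = (6 + z)/(-1 + u)
(Z(3, 6) + E)**2 = ((6 + 3)/(-1 + 6) + 1)**2 = (9/5 + 1)**2 = (14/5)**2 = 196/25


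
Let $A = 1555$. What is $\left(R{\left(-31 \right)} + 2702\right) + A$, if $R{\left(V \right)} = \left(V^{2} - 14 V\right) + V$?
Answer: $5621$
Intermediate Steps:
$R{\left(V \right)} = V^{2} - 13 V$
$\left(R{\left(-31 \right)} + 2702\right) + A = \left(- 31 \left(-13 - 31\right) + 2702\right) + 1555 = \left(\left(-31\right) \left(-44\right) + 2702\right) + 1555 = \left(1364 + 2702\right) + 1555 = 4066 + 1555 = 5621$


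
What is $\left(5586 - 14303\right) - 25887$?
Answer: $-34604$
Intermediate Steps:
$\left(5586 - 14303\right) - 25887 = -8717 - 25887 = -34604$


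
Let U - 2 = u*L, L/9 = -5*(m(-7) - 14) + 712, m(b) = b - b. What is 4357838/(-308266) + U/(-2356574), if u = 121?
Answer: -2633021763153/181612910171 ≈ -14.498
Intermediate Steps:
m(b) = 0
L = 7038 (L = 9*(-5*(0 - 14) + 712) = 9*(-5*(-14) + 712) = 9*(70 + 712) = 9*782 = 7038)
U = 851600 (U = 2 + 121*7038 = 2 + 851598 = 851600)
4357838/(-308266) + U/(-2356574) = 4357838/(-308266) + 851600/(-2356574) = 4357838*(-1/308266) + 851600*(-1/2356574) = -2178919/154133 - 425800/1178287 = -2633021763153/181612910171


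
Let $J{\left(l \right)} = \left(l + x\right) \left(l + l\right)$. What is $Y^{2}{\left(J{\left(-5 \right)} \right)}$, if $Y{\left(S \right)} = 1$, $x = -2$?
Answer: $1$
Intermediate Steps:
$J{\left(l \right)} = 2 l \left(-2 + l\right)$ ($J{\left(l \right)} = \left(l - 2\right) \left(l + l\right) = \left(-2 + l\right) 2 l = 2 l \left(-2 + l\right)$)
$Y^{2}{\left(J{\left(-5 \right)} \right)} = 1^{2} = 1$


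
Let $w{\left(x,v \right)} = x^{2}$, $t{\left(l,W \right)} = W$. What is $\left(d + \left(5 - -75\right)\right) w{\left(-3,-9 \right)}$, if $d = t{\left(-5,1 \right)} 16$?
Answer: $864$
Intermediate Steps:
$d = 16$ ($d = 1 \cdot 16 = 16$)
$\left(d + \left(5 - -75\right)\right) w{\left(-3,-9 \right)} = \left(16 + \left(5 - -75\right)\right) \left(-3\right)^{2} = \left(16 + \left(5 + 75\right)\right) 9 = \left(16 + 80\right) 9 = 96 \cdot 9 = 864$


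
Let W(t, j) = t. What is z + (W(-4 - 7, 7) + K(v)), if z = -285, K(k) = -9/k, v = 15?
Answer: -1483/5 ≈ -296.60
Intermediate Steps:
z + (W(-4 - 7, 7) + K(v)) = -285 + ((-4 - 7) - 9/15) = -285 + (-11 - 9*1/15) = -285 + (-11 - ⅗) = -285 - 58/5 = -1483/5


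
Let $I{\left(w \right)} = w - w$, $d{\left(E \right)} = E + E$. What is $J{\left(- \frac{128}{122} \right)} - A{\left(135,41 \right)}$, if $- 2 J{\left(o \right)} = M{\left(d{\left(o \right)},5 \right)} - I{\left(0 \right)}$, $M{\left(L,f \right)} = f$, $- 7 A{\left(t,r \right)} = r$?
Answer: $\frac{47}{14} \approx 3.3571$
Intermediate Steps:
$A{\left(t,r \right)} = - \frac{r}{7}$
$d{\left(E \right)} = 2 E$
$I{\left(w \right)} = 0$
$J{\left(o \right)} = - \frac{5}{2}$ ($J{\left(o \right)} = - \frac{5 - 0}{2} = - \frac{5 + 0}{2} = \left(- \frac{1}{2}\right) 5 = - \frac{5}{2}$)
$J{\left(- \frac{128}{122} \right)} - A{\left(135,41 \right)} = - \frac{5}{2} - \left(- \frac{1}{7}\right) 41 = - \frac{5}{2} - - \frac{41}{7} = - \frac{5}{2} + \frac{41}{7} = \frac{47}{14}$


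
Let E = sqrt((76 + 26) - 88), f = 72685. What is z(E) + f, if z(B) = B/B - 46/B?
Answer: 72686 - 23*sqrt(14)/7 ≈ 72674.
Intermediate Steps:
E = sqrt(14) (E = sqrt(102 - 88) = sqrt(14) ≈ 3.7417)
z(B) = 1 - 46/B
z(E) + f = (-46 + sqrt(14))/(sqrt(14)) + 72685 = (sqrt(14)/14)*(-46 + sqrt(14)) + 72685 = sqrt(14)*(-46 + sqrt(14))/14 + 72685 = 72685 + sqrt(14)*(-46 + sqrt(14))/14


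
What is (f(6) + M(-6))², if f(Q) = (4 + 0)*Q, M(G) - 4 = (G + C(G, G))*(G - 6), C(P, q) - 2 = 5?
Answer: 256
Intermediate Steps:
C(P, q) = 7 (C(P, q) = 2 + 5 = 7)
M(G) = 4 + (-6 + G)*(7 + G) (M(G) = 4 + (G + 7)*(G - 6) = 4 + (7 + G)*(-6 + G) = 4 + (-6 + G)*(7 + G))
f(Q) = 4*Q
(f(6) + M(-6))² = (4*6 + (-38 - 6 + (-6)²))² = (24 + (-38 - 6 + 36))² = (24 - 8)² = 16² = 256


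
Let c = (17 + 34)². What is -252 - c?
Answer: -2853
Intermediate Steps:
c = 2601 (c = 51² = 2601)
-252 - c = -252 - 1*2601 = -252 - 2601 = -2853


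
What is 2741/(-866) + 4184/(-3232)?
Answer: -780141/174932 ≈ -4.4597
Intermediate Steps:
2741/(-866) + 4184/(-3232) = 2741*(-1/866) + 4184*(-1/3232) = -2741/866 - 523/404 = -780141/174932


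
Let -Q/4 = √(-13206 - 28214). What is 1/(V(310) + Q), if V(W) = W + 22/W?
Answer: 7449455/18231707721 + 192200*I*√10355/18231707721 ≈ 0.0004086 + 0.0010728*I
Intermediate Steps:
Q = -8*I*√10355 (Q = -4*√(-13206 - 28214) = -8*I*√10355 ≈ -814.08*I)
1/(V(310) + Q) = 1/((310 + 22/310) - 8*I*√10355) = 1/((310 + 22*(1/310)) - 8*I*√10355) = 1/((310 + 11/155) - 8*I*√10355) = 1/(48061/155 - 8*I*√10355)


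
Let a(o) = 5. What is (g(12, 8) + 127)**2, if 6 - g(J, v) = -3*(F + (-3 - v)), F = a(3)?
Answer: 13225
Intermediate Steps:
F = 5
g(J, v) = 12 - 3*v (g(J, v) = 6 - (-3)*(5 + (-3 - v)) = 6 - (-3)*(2 - v) = 6 - (-6 + 3*v) = 6 + (6 - 3*v) = 12 - 3*v)
(g(12, 8) + 127)**2 = ((12 - 3*8) + 127)**2 = ((12 - 24) + 127)**2 = (-12 + 127)**2 = 115**2 = 13225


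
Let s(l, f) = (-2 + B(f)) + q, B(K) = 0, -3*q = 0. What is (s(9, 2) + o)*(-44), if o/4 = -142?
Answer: 25080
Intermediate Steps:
q = 0 (q = -1/3*0 = 0)
o = -568 (o = 4*(-142) = -568)
s(l, f) = -2 (s(l, f) = (-2 + 0) + 0 = -2 + 0 = -2)
(s(9, 2) + o)*(-44) = (-2 - 568)*(-44) = -570*(-44) = 25080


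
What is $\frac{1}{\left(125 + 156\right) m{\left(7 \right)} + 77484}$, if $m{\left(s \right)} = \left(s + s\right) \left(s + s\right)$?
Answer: $\frac{1}{132560} \approx 7.5438 \cdot 10^{-6}$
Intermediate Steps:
$m{\left(s \right)} = 4 s^{2}$ ($m{\left(s \right)} = 2 s 2 s = 4 s^{2}$)
$\frac{1}{\left(125 + 156\right) m{\left(7 \right)} + 77484} = \frac{1}{\left(125 + 156\right) 4 \cdot 7^{2} + 77484} = \frac{1}{281 \cdot 4 \cdot 49 + 77484} = \frac{1}{281 \cdot 196 + 77484} = \frac{1}{55076 + 77484} = \frac{1}{132560}$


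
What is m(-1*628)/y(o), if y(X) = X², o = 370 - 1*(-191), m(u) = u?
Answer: -628/314721 ≈ -0.0019954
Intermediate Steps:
o = 561 (o = 370 + 191 = 561)
m(-1*628)/y(o) = (-1*628)/(561²) = -628/314721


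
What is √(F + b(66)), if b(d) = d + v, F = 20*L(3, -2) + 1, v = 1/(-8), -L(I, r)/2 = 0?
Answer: √1070/4 ≈ 8.1777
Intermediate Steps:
L(I, r) = 0 (L(I, r) = -2*0 = 0)
v = -⅛ ≈ -0.12500
F = 1 (F = 20*0 + 1 = 0 + 1 = 1)
b(d) = -⅛ + d (b(d) = d - ⅛ = -⅛ + d)
√(F + b(66)) = √(1 + (-⅛ + 66)) = √(1 + 527/8) = √(535/8) = √1070/4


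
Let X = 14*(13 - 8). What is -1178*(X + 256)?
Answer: -384028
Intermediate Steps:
X = 70 (X = 14*5 = 70)
-1178*(X + 256) = -1178*(70 + 256) = -1178*326 = -384028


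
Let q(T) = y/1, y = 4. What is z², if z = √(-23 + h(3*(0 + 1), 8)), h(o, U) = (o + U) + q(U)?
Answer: -8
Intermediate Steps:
q(T) = 4 (q(T) = 4/1 = 4*1 = 4)
h(o, U) = 4 + U + o (h(o, U) = (o + U) + 4 = (U + o) + 4 = 4 + U + o)
z = 2*I*√2 (z = √(-23 + (4 + 8 + 3*(0 + 1))) = √(-23 + (4 + 8 + 3*1)) = √(-23 + (4 + 8 + 3)) = √(-23 + 15) = √(-8) = 2*I*√2 ≈ 2.8284*I)
z² = (2*I*√2)² = -8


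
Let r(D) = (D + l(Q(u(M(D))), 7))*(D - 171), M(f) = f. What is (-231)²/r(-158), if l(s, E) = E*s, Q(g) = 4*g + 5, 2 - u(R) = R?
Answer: -7623/204779 ≈ -0.037225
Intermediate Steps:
u(R) = 2 - R
Q(g) = 5 + 4*g
r(D) = (-171 + D)*(91 - 27*D) (r(D) = (D + 7*(5 + 4*(2 - D)))*(D - 171) = (D + 7*(5 + (8 - 4*D)))*(-171 + D) = (D + 7*(13 - 4*D))*(-171 + D) = (D + (91 - 28*D))*(-171 + D) = (91 - 27*D)*(-171 + D) = (-171 + D)*(91 - 27*D))
(-231)²/r(-158) = (-231)²/(-15561 - 27*(-158)² + 4708*(-158)) = 53361/(-15561 - 27*24964 - 743864) = 53361/(-15561 - 674028 - 743864) = 53361/(-1433453) = 53361*(-1/1433453) = -7623/204779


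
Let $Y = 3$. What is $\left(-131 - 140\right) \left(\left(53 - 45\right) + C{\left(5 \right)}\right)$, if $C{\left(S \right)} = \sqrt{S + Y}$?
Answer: $-2168 - 542 \sqrt{2} \approx -2934.5$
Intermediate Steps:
$C{\left(S \right)} = \sqrt{3 + S}$ ($C{\left(S \right)} = \sqrt{S + 3} = \sqrt{3 + S}$)
$\left(-131 - 140\right) \left(\left(53 - 45\right) + C{\left(5 \right)}\right) = \left(-131 - 140\right) \left(\left(53 - 45\right) + \sqrt{3 + 5}\right) = - 271 \left(8 + \sqrt{8}\right) = - 271 \left(8 + 2 \sqrt{2}\right) = -2168 - 542 \sqrt{2}$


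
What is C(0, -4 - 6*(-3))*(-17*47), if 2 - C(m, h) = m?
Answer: -1598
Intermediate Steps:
C(m, h) = 2 - m
C(0, -4 - 6*(-3))*(-17*47) = (2 - 1*0)*(-17*47) = (2 + 0)*(-799) = 2*(-799) = -1598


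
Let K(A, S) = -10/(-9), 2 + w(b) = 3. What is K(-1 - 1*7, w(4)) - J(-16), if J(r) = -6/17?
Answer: 224/153 ≈ 1.4641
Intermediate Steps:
w(b) = 1 (w(b) = -2 + 3 = 1)
J(r) = -6/17 (J(r) = -6*1/17 = -6/17)
K(A, S) = 10/9 (K(A, S) = -10*(-1/9) = 10/9)
K(-1 - 1*7, w(4)) - J(-16) = 10/9 - 1*(-6/17) = 10/9 + 6/17 = 224/153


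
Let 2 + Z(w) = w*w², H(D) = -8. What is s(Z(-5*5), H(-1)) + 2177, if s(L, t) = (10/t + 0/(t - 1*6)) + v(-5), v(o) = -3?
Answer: 8691/4 ≈ 2172.8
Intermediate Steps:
Z(w) = -2 + w³ (Z(w) = -2 + w*w² = -2 + w³)
s(L, t) = -3 + 10/t (s(L, t) = (10/t + 0/(t - 1*6)) - 3 = (10/t + 0/(t - 6)) - 3 = (10/t + 0/(-6 + t)) - 3 = (10/t + 0) - 3 = 10/t - 3 = -3 + 10/t)
s(Z(-5*5), H(-1)) + 2177 = (-3 + 10/(-8)) + 2177 = (-3 + 10*(-⅛)) + 2177 = (-3 - 5/4) + 2177 = -17/4 + 2177 = 8691/4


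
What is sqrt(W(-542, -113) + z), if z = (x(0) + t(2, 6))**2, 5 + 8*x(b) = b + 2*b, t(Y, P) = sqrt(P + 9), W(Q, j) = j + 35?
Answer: I*sqrt(4007 + 80*sqrt(15))/8 ≈ 8.2128*I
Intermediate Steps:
W(Q, j) = 35 + j
t(Y, P) = sqrt(9 + P)
x(b) = -5/8 + 3*b/8 (x(b) = -5/8 + (b + 2*b)/8 = -5/8 + (3*b)/8 = -5/8 + 3*b/8)
z = (-5/8 + sqrt(15))**2 (z = ((-5/8 + (3/8)*0) + sqrt(9 + 6))**2 = ((-5/8 + 0) + sqrt(15))**2 = (-5/8 + sqrt(15))**2 ≈ 10.549)
sqrt(W(-542, -113) + z) = sqrt((35 - 113) + (985/64 - 5*sqrt(15)/4)) = sqrt(-78 + (985/64 - 5*sqrt(15)/4)) = sqrt(-4007/64 - 5*sqrt(15)/4)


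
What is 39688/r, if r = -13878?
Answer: -19844/6939 ≈ -2.8598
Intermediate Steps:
39688/r = 39688/(-13878) = 39688*(-1/13878) = -19844/6939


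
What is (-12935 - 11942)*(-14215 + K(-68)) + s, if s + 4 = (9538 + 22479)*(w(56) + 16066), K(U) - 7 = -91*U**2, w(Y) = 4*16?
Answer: 11337730190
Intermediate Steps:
w(Y) = 64
K(U) = 7 - 91*U**2
s = 516434206 (s = -4 + (9538 + 22479)*(64 + 16066) = -4 + 32017*16130 = -4 + 516434210 = 516434206)
(-12935 - 11942)*(-14215 + K(-68)) + s = (-12935 - 11942)*(-14215 + (7 - 91*(-68)**2)) + 516434206 = -24877*(-14215 + (7 - 91*4624)) + 516434206 = -24877*(-14215 + (7 - 420784)) + 516434206 = -24877*(-14215 - 420777) + 516434206 = -24877*(-434992) + 516434206 = 10821295984 + 516434206 = 11337730190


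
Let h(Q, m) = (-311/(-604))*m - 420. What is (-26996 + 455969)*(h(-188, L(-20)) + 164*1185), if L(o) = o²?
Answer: 12574494128460/151 ≈ 8.3275e+10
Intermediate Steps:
h(Q, m) = -420 + 311*m/604 (h(Q, m) = (-311*(-1/604))*m - 420 = 311*m/604 - 420 = -420 + 311*m/604)
(-26996 + 455969)*(h(-188, L(-20)) + 164*1185) = (-26996 + 455969)*((-420 + (311/604)*(-20)²) + 164*1185) = 428973*((-420 + (311/604)*400) + 194340) = 428973*((-420 + 31100/151) + 194340) = 428973*(-32320/151 + 194340) = 428973*(29313020/151) = 12574494128460/151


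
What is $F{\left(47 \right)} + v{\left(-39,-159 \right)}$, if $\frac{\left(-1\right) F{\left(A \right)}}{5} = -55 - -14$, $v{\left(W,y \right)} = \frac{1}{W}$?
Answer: $\frac{7994}{39} \approx 204.97$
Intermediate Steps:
$F{\left(A \right)} = 205$ ($F{\left(A \right)} = - 5 \left(-55 - -14\right) = - 5 \left(-55 + 14\right) = \left(-5\right) \left(-41\right) = 205$)
$F{\left(47 \right)} + v{\left(-39,-159 \right)} = 205 + \frac{1}{-39} = 205 - \frac{1}{39} = \frac{7994}{39}$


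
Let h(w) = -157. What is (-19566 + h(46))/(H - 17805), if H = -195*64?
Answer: 19723/30285 ≈ 0.65125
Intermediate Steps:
H = -12480
(-19566 + h(46))/(H - 17805) = (-19566 - 157)/(-12480 - 17805) = -19723/(-30285) = -19723*(-1/30285) = 19723/30285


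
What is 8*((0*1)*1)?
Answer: 0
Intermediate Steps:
8*((0*1)*1) = 8*(0*1) = 8*0 = 0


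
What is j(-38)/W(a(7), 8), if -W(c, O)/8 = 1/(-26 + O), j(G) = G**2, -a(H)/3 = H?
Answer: 3249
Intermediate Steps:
a(H) = -3*H
W(c, O) = -8/(-26 + O)
j(-38)/W(a(7), 8) = (-38)**2/((-8/(-26 + 8))) = 1444/((-8/(-18))) = 1444/((-8*(-1/18))) = 1444/(4/9) = 1444*(9/4) = 3249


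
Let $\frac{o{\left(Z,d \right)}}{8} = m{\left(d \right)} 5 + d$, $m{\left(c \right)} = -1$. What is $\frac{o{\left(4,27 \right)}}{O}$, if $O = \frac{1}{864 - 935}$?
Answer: $-12496$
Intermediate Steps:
$O = - \frac{1}{71}$ ($O = \frac{1}{-71} = - \frac{1}{71} \approx -0.014085$)
$o{\left(Z,d \right)} = -40 + 8 d$ ($o{\left(Z,d \right)} = 8 \left(\left(-1\right) 5 + d\right) = 8 \left(-5 + d\right) = -40 + 8 d$)
$\frac{o{\left(4,27 \right)}}{O} = \frac{-40 + 8 \cdot 27}{- \frac{1}{71}} = \left(-40 + 216\right) \left(-71\right) = 176 \left(-71\right) = -12496$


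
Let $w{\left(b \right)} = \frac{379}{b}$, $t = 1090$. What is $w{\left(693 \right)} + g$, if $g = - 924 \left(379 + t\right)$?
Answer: $- \frac{940647329}{693} \approx -1.3574 \cdot 10^{6}$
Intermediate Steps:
$g = -1357356$ ($g = - 924 \left(379 + 1090\right) = \left(-924\right) 1469 = -1357356$)
$w{\left(693 \right)} + g = \frac{379}{693} - 1357356 = - \frac{940647329}{693}$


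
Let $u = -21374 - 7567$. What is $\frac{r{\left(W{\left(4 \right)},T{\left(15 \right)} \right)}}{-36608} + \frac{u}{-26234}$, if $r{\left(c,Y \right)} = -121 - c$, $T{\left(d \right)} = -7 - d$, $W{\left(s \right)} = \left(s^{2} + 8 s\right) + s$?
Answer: $\frac{40923485}{36937472} \approx 1.1079$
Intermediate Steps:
$u = -28941$ ($u = -21374 - 7567 = -28941$)
$W{\left(s \right)} = s^{2} + 9 s$
$\frac{r{\left(W{\left(4 \right)},T{\left(15 \right)} \right)}}{-36608} + \frac{u}{-26234} = \frac{-121 - 4 \left(9 + 4\right)}{-36608} - \frac{28941}{-26234} = \left(-121 - 4 \cdot 13\right) \left(- \frac{1}{36608}\right) - - \frac{28941}{26234} = \left(-121 - 52\right) \left(- \frac{1}{36608}\right) + \frac{28941}{26234} = \left(-173\right) \left(- \frac{1}{36608}\right) + \frac{28941}{26234} = \frac{173}{36608} + \frac{28941}{26234} = \frac{40923485}{36937472}$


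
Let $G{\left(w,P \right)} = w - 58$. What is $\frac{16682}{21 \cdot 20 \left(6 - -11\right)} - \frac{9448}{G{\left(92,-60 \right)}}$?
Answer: $- \frac{983699}{3570} \approx -275.55$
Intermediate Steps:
$G{\left(w,P \right)} = -58 + w$
$\frac{16682}{21 \cdot 20 \left(6 - -11\right)} - \frac{9448}{G{\left(92,-60 \right)}} = \frac{16682}{21 \cdot 20 \left(6 - -11\right)} - \frac{9448}{-58 + 92} = \frac{16682}{420 \left(6 + 11\right)} - \frac{9448}{34} = \frac{16682}{420 \cdot 17} - \frac{4724}{17} = \frac{16682}{7140} - \frac{4724}{17} = 16682 \cdot \frac{1}{7140} - \frac{4724}{17} = \frac{8341}{3570} - \frac{4724}{17} = - \frac{983699}{3570}$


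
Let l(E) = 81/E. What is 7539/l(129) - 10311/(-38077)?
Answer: 4114655342/342693 ≈ 12007.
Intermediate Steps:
7539/l(129) - 10311/(-38077) = 7539/((81/129)) - 10311/(-38077) = 7539/((81*(1/129))) - 10311*(-1/38077) = 7539/(27/43) + 10311/38077 = 7539*(43/27) + 10311/38077 = 108059/9 + 10311/38077 = 4114655342/342693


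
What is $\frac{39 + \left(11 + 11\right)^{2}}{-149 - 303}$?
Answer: $- \frac{523}{452} \approx -1.1571$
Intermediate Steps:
$\frac{39 + \left(11 + 11\right)^{2}}{-149 - 303} = \frac{39 + 22^{2}}{-452} = \left(39 + 484\right) \left(- \frac{1}{452}\right) = 523 \left(- \frac{1}{452}\right) = - \frac{523}{452}$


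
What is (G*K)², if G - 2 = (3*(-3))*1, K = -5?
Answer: 1225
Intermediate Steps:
G = -7 (G = 2 + (3*(-3))*1 = 2 - 9*1 = 2 - 9 = -7)
(G*K)² = (-7*(-5))² = 35² = 1225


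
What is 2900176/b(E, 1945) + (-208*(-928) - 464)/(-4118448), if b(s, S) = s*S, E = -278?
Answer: -376510723889/69590188065 ≈ -5.4104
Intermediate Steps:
b(s, S) = S*s
2900176/b(E, 1945) + (-208*(-928) - 464)/(-4118448) = 2900176/((1945*(-278))) + (-208*(-928) - 464)/(-4118448) = 2900176/(-540710) + (193024 - 464)*(-1/4118448) = 2900176*(-1/540710) + 192560*(-1/4118448) = -1450088/270355 - 12035/257403 = -376510723889/69590188065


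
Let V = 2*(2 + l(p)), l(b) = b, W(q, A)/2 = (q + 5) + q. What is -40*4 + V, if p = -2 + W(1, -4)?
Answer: -132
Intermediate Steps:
W(q, A) = 10 + 4*q (W(q, A) = 2*((q + 5) + q) = 2*((5 + q) + q) = 2*(5 + 2*q) = 10 + 4*q)
p = 12 (p = -2 + (10 + 4*1) = -2 + (10 + 4) = -2 + 14 = 12)
V = 28 (V = 2*(2 + 12) = 2*14 = 28)
-40*4 + V = -40*4 + 28 = -10*16 + 28 = -160 + 28 = -132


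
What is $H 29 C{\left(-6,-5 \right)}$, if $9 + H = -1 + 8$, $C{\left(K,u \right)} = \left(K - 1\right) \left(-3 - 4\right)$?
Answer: $-2842$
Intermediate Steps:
$C{\left(K,u \right)} = 7 - 7 K$ ($C{\left(K,u \right)} = \left(-1 + K\right) \left(-7\right) = 7 - 7 K$)
$H = -2$ ($H = -9 + \left(-1 + 8\right) = -9 + 7 = -2$)
$H 29 C{\left(-6,-5 \right)} = \left(-2\right) 29 \left(7 - -42\right) = - 58 \left(7 + 42\right) = \left(-58\right) 49 = -2842$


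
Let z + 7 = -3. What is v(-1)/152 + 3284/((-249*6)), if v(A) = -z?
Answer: -121057/56772 ≈ -2.1323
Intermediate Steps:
z = -10 (z = -7 - 3 = -10)
v(A) = 10 (v(A) = -1*(-10) = 10)
v(-1)/152 + 3284/((-249*6)) = 10/152 + 3284/((-249*6)) = 10*(1/152) + 3284/(-1494) = 5/76 + 3284*(-1/1494) = 5/76 - 1642/747 = -121057/56772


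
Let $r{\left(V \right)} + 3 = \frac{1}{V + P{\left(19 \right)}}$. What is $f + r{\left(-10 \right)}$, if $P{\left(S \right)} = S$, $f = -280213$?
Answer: $- \frac{2521943}{9} \approx -2.8022 \cdot 10^{5}$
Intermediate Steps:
$r{\left(V \right)} = -3 + \frac{1}{19 + V}$ ($r{\left(V \right)} = -3 + \frac{1}{V + 19} = -3 + \frac{1}{19 + V}$)
$f + r{\left(-10 \right)} = -280213 + \frac{-56 - -30}{19 - 10} = -280213 + \frac{-56 + 30}{9} = -280213 + \frac{1}{9} \left(-26\right) = -280213 - \frac{26}{9} = - \frac{2521943}{9}$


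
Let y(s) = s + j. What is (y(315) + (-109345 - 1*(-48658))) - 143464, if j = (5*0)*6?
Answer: -203836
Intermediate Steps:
j = 0 (j = 0*6 = 0)
y(s) = s (y(s) = s + 0 = s)
(y(315) + (-109345 - 1*(-48658))) - 143464 = (315 + (-109345 - 1*(-48658))) - 143464 = (315 + (-109345 + 48658)) - 143464 = (315 - 60687) - 143464 = -60372 - 143464 = -203836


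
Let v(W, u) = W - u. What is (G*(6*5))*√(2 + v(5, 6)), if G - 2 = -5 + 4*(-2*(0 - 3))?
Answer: 630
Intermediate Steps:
G = 21 (G = 2 + (-5 + 4*(-2*(0 - 3))) = 2 + (-5 + 4*(-2*(-3))) = 2 + (-5 + 4*6) = 2 + (-5 + 24) = 2 + 19 = 21)
(G*(6*5))*√(2 + v(5, 6)) = (21*(6*5))*√(2 + (5 - 1*6)) = (21*30)*√(2 + (5 - 6)) = 630*√(2 - 1) = 630*√1 = 630*1 = 630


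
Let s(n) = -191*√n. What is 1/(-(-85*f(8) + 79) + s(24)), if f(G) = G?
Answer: -601/514343 - 382*√6/514343 ≈ -0.0029877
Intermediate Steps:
1/(-(-85*f(8) + 79) + s(24)) = 1/(-(-85*8 + 79) - 382*√6) = 1/(-(-680 + 79) - 382*√6) = 1/(-1*(-601) - 382*√6) = 1/(601 - 382*√6)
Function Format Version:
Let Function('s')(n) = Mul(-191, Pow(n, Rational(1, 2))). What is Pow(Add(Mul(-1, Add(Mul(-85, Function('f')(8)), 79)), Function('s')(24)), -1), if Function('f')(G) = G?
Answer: Add(Rational(-601, 514343), Mul(Rational(-382, 514343), Pow(6, Rational(1, 2)))) ≈ -0.0029877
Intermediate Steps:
Pow(Add(Mul(-1, Add(Mul(-85, Function('f')(8)), 79)), Function('s')(24)), -1) = Pow(Add(Mul(-1, Add(Mul(-85, 8), 79)), Mul(-191, Pow(24, Rational(1, 2)))), -1) = Pow(Add(Mul(-1, Add(-680, 79)), Mul(-191, Mul(2, Pow(6, Rational(1, 2))))), -1) = Pow(Add(Mul(-1, -601), Mul(-382, Pow(6, Rational(1, 2)))), -1) = Pow(Add(601, Mul(-382, Pow(6, Rational(1, 2)))), -1)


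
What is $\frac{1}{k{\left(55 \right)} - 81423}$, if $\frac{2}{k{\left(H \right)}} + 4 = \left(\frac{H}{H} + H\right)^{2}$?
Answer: $- \frac{1566}{127508417} \approx -1.2282 \cdot 10^{-5}$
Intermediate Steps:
$k{\left(H \right)} = \frac{2}{-4 + \left(1 + H\right)^{2}}$ ($k{\left(H \right)} = \frac{2}{-4 + \left(\frac{H}{H} + H\right)^{2}} = \frac{2}{-4 + \left(1 + H\right)^{2}}$)
$\frac{1}{k{\left(55 \right)} - 81423} = \frac{1}{\frac{2}{-4 + \left(1 + 55\right)^{2}} - 81423} = \frac{1}{\frac{2}{-4 + 56^{2}} - 81423} = \frac{1}{\frac{2}{-4 + 3136} - 81423} = \frac{1}{\frac{2}{3132} - 81423} = \frac{1}{2 \cdot \frac{1}{3132} - 81423} = \frac{1}{\frac{1}{1566} - 81423} = \frac{1}{- \frac{127508417}{1566}} = - \frac{1566}{127508417}$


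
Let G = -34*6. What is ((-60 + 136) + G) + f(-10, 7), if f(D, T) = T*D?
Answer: -198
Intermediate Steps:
f(D, T) = D*T
G = -204
((-60 + 136) + G) + f(-10, 7) = ((-60 + 136) - 204) - 10*7 = (76 - 204) - 70 = -128 - 70 = -198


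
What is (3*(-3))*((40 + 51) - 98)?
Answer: 63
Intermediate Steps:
(3*(-3))*((40 + 51) - 98) = -9*(91 - 98) = -9*(-7) = 63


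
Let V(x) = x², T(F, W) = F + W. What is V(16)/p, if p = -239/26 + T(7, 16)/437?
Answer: -126464/4515 ≈ -28.010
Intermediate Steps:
p = -4515/494 (p = -239/26 + (7 + 16)/437 = -239*1/26 + 23*(1/437) = -239/26 + 1/19 = -4515/494 ≈ -9.1397)
V(16)/p = 16²/(-4515/494) = 256*(-494/4515) = -126464/4515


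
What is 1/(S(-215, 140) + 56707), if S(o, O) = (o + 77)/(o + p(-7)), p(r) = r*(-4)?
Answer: 187/10604347 ≈ 1.7634e-5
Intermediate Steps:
p(r) = -4*r
S(o, O) = (77 + o)/(28 + o) (S(o, O) = (o + 77)/(o - 4*(-7)) = (77 + o)/(o + 28) = (77 + o)/(28 + o))
1/(S(-215, 140) + 56707) = 1/((77 - 215)/(28 - 215) + 56707) = 1/(-138/(-187) + 56707) = 1/(-1/187*(-138) + 56707) = 1/(138/187 + 56707) = 1/(10604347/187) = 187/10604347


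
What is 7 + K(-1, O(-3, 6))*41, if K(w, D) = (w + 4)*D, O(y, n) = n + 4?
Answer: 1237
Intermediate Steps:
O(y, n) = 4 + n
K(w, D) = D*(4 + w) (K(w, D) = (4 + w)*D = D*(4 + w))
7 + K(-1, O(-3, 6))*41 = 7 + ((4 + 6)*(4 - 1))*41 = 7 + (10*3)*41 = 7 + 30*41 = 7 + 1230 = 1237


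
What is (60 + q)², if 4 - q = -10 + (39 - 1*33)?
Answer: 4624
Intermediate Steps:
q = 8 (q = 4 - (-10 + (39 - 1*33)) = 4 - (-10 + (39 - 33)) = 4 - (-10 + 6) = 4 - 1*(-4) = 4 + 4 = 8)
(60 + q)² = (60 + 8)² = 68² = 4624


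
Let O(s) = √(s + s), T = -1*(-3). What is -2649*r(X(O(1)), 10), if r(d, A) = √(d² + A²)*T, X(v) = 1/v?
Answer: -7947*√402/2 ≈ -79668.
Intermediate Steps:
T = 3
O(s) = √2*√s (O(s) = √(2*s) = √2*√s)
r(d, A) = 3*√(A² + d²) (r(d, A) = √(d² + A²)*3 = √(A² + d²)*3 = 3*√(A² + d²))
-2649*r(X(O(1)), 10) = -7947*√(10² + (1/(√2*√1))²) = -7947*√(100 + (1/(√2*1))²) = -7947*√(100 + (1/(√2))²) = -7947*√(100 + (√2/2)²) = -7947*√(100 + ½) = -7947*√(201/2) = -7947*√402/2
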